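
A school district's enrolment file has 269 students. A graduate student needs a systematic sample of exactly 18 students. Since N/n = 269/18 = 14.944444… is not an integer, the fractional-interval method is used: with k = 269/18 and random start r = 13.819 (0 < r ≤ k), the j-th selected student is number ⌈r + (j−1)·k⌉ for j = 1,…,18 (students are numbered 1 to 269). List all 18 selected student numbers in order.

j=1: r + 0k = 13.819 → ⌈·⌉ = 14
j=2: r + 1k = 28.763444… → ⌈·⌉ = 29
j=3: r + 2k = 43.707888… → ⌈·⌉ = 44
j=4: r + 3k = 58.652333… → ⌈·⌉ = 59
j=5: r + 4k = 73.596777… → ⌈·⌉ = 74
j=6: r + 5k = 88.541222… → ⌈·⌉ = 89
j=7: r + 6k = 103.485666… → ⌈·⌉ = 104
j=8: r + 7k = 118.430111… → ⌈·⌉ = 119
j=9: r + 8k = 133.374555… → ⌈·⌉ = 134
j=10: r + 9k = 148.319 → ⌈·⌉ = 149
j=11: r + 10k = 163.263444… → ⌈·⌉ = 164
j=12: r + 11k = 178.207888… → ⌈·⌉ = 179
j=13: r + 12k = 193.152333… → ⌈·⌉ = 194
j=14: r + 13k = 208.096777… → ⌈·⌉ = 209
j=15: r + 14k = 223.041222… → ⌈·⌉ = 224
j=16: r + 15k = 237.985666… → ⌈·⌉ = 238
j=17: r + 16k = 252.930111… → ⌈·⌉ = 253
j=18: r + 17k = 267.874555… → ⌈·⌉ = 268

14, 29, 44, 59, 74, 89, 104, 119, 134, 149, 164, 179, 194, 209, 224, 238, 253, 268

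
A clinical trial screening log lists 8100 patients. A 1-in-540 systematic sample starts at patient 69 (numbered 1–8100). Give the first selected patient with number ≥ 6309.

6549

k = 540
Steps past start: ⌈(6309 − 69)/540⌉ = ⌈6240/540⌉ = 12
Selected patient: 69 + 12×540 = 6549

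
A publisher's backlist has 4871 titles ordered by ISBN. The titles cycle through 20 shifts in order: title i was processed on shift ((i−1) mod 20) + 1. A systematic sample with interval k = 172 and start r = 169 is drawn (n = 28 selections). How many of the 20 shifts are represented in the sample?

Consecutive selections differ by k = 172, so their shift numbers differ by 172 mod 20 = 12.
gcd(172, 20) = 4, so the sample visits 20/4 = 5 distinct residues mod 20.
Start 169 is shift 9; the shifts hit are 1, 5, 9, 13, 17.

5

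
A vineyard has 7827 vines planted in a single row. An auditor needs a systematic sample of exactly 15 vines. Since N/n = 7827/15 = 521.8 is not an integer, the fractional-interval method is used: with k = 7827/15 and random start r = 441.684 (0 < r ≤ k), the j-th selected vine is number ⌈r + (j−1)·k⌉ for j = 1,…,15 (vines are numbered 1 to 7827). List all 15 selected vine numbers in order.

j=1: r + 0k = 441.684 → ⌈·⌉ = 442
j=2: r + 1k = 963.484 → ⌈·⌉ = 964
j=3: r + 2k = 1485.284 → ⌈·⌉ = 1486
j=4: r + 3k = 2007.084 → ⌈·⌉ = 2008
j=5: r + 4k = 2528.884 → ⌈·⌉ = 2529
j=6: r + 5k = 3050.684 → ⌈·⌉ = 3051
j=7: r + 6k = 3572.484 → ⌈·⌉ = 3573
j=8: r + 7k = 4094.284 → ⌈·⌉ = 4095
j=9: r + 8k = 4616.084 → ⌈·⌉ = 4617
j=10: r + 9k = 5137.884 → ⌈·⌉ = 5138
j=11: r + 10k = 5659.684 → ⌈·⌉ = 5660
j=12: r + 11k = 6181.484 → ⌈·⌉ = 6182
j=13: r + 12k = 6703.284 → ⌈·⌉ = 6704
j=14: r + 13k = 7225.084 → ⌈·⌉ = 7226
j=15: r + 14k = 7746.884 → ⌈·⌉ = 7747

442, 964, 1486, 2008, 2529, 3051, 3573, 4095, 4617, 5138, 5660, 6182, 6704, 7226, 7747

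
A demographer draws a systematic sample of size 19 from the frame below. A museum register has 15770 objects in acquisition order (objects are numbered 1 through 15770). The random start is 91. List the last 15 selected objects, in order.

k = N/n = 15770/19 = 830
5th selection = 91 + 4×830 = 3411
6th: 3411 + 830 = 4241
7th: 4241 + 830 = 5071
8th: 5071 + 830 = 5901
9th: 5901 + 830 = 6731
10th: 6731 + 830 = 7561
11th: 7561 + 830 = 8391
12th: 8391 + 830 = 9221
13th: 9221 + 830 = 10051
14th: 10051 + 830 = 10881
15th: 10881 + 830 = 11711
16th: 11711 + 830 = 12541
17th: 12541 + 830 = 13371
18th: 13371 + 830 = 14201
19th: 14201 + 830 = 15031

3411, 4241, 5071, 5901, 6731, 7561, 8391, 9221, 10051, 10881, 11711, 12541, 13371, 14201, 15031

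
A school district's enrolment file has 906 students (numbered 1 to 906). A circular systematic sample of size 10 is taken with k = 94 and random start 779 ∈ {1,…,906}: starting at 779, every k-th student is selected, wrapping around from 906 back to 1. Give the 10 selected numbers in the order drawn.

Selection 1: 779
Selection 2: 779 + 94 = 873
Selection 3: 873 + 94 = 967 → 967 − 906 = 61
Selection 4: 61 + 94 = 155
Selection 5: 155 + 94 = 249
Selection 6: 249 + 94 = 343
Selection 7: 343 + 94 = 437
Selection 8: 437 + 94 = 531
Selection 9: 531 + 94 = 625
Selection 10: 625 + 94 = 719

779, 873, 61, 155, 249, 343, 437, 531, 625, 719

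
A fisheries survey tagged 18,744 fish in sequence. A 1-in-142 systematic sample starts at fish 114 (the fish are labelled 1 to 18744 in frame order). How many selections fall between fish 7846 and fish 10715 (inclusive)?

k = 142
First selection ≥ 7846: 114 + ⌈(7846−114)/142⌉·142 = 114 + 55×142 = 7924
Last selection ≤ 10715: 114 + ⌊(10715−114)/142⌋·142 = 114 + 74×142 = 10622
Count = 74 − 55 + 1 = 20

20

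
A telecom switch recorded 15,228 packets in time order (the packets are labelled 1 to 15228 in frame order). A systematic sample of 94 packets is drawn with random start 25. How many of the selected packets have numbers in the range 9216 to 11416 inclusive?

k = 15228/94 = 162
First selection ≥ 9216: 25 + ⌈(9216−25)/162⌉·162 = 25 + 57×162 = 9259
Last selection ≤ 11416: 25 + ⌊(11416−25)/162⌋·162 = 25 + 70×162 = 11365
Count = 70 − 57 + 1 = 14

14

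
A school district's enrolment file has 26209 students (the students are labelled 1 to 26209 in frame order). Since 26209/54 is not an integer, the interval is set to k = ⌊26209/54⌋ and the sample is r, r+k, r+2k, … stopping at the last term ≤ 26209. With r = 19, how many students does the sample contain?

55

k = ⌊26209/54⌋ = 485
Achieved size = ⌊(26209 − 19)/485⌋ + 1 = ⌊26190/485⌋ + 1 = 54 + 1 = 55
(last selection: 19 + 54×485 = 26209 ≤ 26209; next would be 26694 > 26209)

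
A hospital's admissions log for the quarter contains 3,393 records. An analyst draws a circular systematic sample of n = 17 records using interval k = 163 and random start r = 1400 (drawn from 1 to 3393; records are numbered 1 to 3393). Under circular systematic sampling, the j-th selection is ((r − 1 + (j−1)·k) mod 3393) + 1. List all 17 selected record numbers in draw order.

Selection 1: 1400
Selection 2: 1400 + 163 = 1563
Selection 3: 1563 + 163 = 1726
Selection 4: 1726 + 163 = 1889
Selection 5: 1889 + 163 = 2052
Selection 6: 2052 + 163 = 2215
Selection 7: 2215 + 163 = 2378
Selection 8: 2378 + 163 = 2541
Selection 9: 2541 + 163 = 2704
Selection 10: 2704 + 163 = 2867
Selection 11: 2867 + 163 = 3030
Selection 12: 3030 + 163 = 3193
Selection 13: 3193 + 163 = 3356
Selection 14: 3356 + 163 = 3519 → 3519 − 3393 = 126
Selection 15: 126 + 163 = 289
Selection 16: 289 + 163 = 452
Selection 17: 452 + 163 = 615

1400, 1563, 1726, 1889, 2052, 2215, 2378, 2541, 2704, 2867, 3030, 3193, 3356, 126, 289, 452, 615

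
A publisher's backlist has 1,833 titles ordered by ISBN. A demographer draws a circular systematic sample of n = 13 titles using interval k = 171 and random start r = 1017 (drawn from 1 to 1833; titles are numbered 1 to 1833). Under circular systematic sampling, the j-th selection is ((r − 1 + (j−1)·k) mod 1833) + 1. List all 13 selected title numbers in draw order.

Selection 1: 1017
Selection 2: 1017 + 171 = 1188
Selection 3: 1188 + 171 = 1359
Selection 4: 1359 + 171 = 1530
Selection 5: 1530 + 171 = 1701
Selection 6: 1701 + 171 = 1872 → 1872 − 1833 = 39
Selection 7: 39 + 171 = 210
Selection 8: 210 + 171 = 381
Selection 9: 381 + 171 = 552
Selection 10: 552 + 171 = 723
Selection 11: 723 + 171 = 894
Selection 12: 894 + 171 = 1065
Selection 13: 1065 + 171 = 1236

1017, 1188, 1359, 1530, 1701, 39, 210, 381, 552, 723, 894, 1065, 1236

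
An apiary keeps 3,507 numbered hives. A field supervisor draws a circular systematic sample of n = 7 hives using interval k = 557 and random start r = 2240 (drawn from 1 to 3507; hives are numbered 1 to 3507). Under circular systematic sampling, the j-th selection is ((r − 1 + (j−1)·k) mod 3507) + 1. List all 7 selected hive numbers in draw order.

Selection 1: 2240
Selection 2: 2240 + 557 = 2797
Selection 3: 2797 + 557 = 3354
Selection 4: 3354 + 557 = 3911 → 3911 − 3507 = 404
Selection 5: 404 + 557 = 961
Selection 6: 961 + 557 = 1518
Selection 7: 1518 + 557 = 2075

2240, 2797, 3354, 404, 961, 1518, 2075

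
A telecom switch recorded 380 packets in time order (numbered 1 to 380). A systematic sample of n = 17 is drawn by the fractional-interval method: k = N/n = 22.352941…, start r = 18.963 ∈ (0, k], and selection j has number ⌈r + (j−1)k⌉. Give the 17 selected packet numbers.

j=1: r + 0k = 18.963 → ⌈·⌉ = 19
j=2: r + 1k = 41.315941… → ⌈·⌉ = 42
j=3: r + 2k = 63.668882… → ⌈·⌉ = 64
j=4: r + 3k = 86.021823… → ⌈·⌉ = 87
j=5: r + 4k = 108.374764… → ⌈·⌉ = 109
j=6: r + 5k = 130.727705… → ⌈·⌉ = 131
j=7: r + 6k = 153.080647… → ⌈·⌉ = 154
j=8: r + 7k = 175.433588… → ⌈·⌉ = 176
j=9: r + 8k = 197.786529… → ⌈·⌉ = 198
j=10: r + 9k = 220.139470… → ⌈·⌉ = 221
j=11: r + 10k = 242.492411… → ⌈·⌉ = 243
j=12: r + 11k = 264.845352… → ⌈·⌉ = 265
j=13: r + 12k = 287.198294… → ⌈·⌉ = 288
j=14: r + 13k = 309.551235… → ⌈·⌉ = 310
j=15: r + 14k = 331.904176… → ⌈·⌉ = 332
j=16: r + 15k = 354.257117… → ⌈·⌉ = 355
j=17: r + 16k = 376.610058… → ⌈·⌉ = 377

19, 42, 64, 87, 109, 131, 154, 176, 198, 221, 243, 265, 288, 310, 332, 355, 377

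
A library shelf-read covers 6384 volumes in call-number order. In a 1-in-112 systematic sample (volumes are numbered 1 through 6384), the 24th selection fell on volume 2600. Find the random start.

24

k = 112
r = 2600 − (24−1)×112 = 2600 − 2576 = 24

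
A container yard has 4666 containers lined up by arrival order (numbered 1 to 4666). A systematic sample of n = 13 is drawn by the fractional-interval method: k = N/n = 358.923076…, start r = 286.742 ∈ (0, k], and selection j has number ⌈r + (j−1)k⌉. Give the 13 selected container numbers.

287, 646, 1005, 1364, 1723, 2082, 2441, 2800, 3159, 3518, 3876, 4235, 4594

j=1: r + 0k = 286.742 → ⌈·⌉ = 287
j=2: r + 1k = 645.665076… → ⌈·⌉ = 646
j=3: r + 2k = 1004.588153… → ⌈·⌉ = 1005
j=4: r + 3k = 1363.511230… → ⌈·⌉ = 1364
j=5: r + 4k = 1722.434307… → ⌈·⌉ = 1723
j=6: r + 5k = 2081.357384… → ⌈·⌉ = 2082
j=7: r + 6k = 2440.280461… → ⌈·⌉ = 2441
j=8: r + 7k = 2799.203538… → ⌈·⌉ = 2800
j=9: r + 8k = 3158.126615… → ⌈·⌉ = 3159
j=10: r + 9k = 3517.049692… → ⌈·⌉ = 3518
j=11: r + 10k = 3875.972769… → ⌈·⌉ = 3876
j=12: r + 11k = 4234.895846… → ⌈·⌉ = 4235
j=13: r + 12k = 4593.818923… → ⌈·⌉ = 4594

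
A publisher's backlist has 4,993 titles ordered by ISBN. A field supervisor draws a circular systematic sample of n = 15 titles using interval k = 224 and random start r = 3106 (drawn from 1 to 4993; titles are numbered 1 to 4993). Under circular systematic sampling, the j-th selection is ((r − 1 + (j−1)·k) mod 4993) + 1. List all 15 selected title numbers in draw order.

3106, 3330, 3554, 3778, 4002, 4226, 4450, 4674, 4898, 129, 353, 577, 801, 1025, 1249

Selection 1: 3106
Selection 2: 3106 + 224 = 3330
Selection 3: 3330 + 224 = 3554
Selection 4: 3554 + 224 = 3778
Selection 5: 3778 + 224 = 4002
Selection 6: 4002 + 224 = 4226
Selection 7: 4226 + 224 = 4450
Selection 8: 4450 + 224 = 4674
Selection 9: 4674 + 224 = 4898
Selection 10: 4898 + 224 = 5122 → 5122 − 4993 = 129
Selection 11: 129 + 224 = 353
Selection 12: 353 + 224 = 577
Selection 13: 577 + 224 = 801
Selection 14: 801 + 224 = 1025
Selection 15: 1025 + 224 = 1249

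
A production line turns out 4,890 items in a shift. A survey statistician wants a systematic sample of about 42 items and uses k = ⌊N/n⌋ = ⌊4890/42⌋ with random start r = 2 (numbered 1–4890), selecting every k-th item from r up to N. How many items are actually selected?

k = ⌊4890/42⌋ = 116
Achieved size = ⌊(4890 − 2)/116⌋ + 1 = ⌊4888/116⌋ + 1 = 42 + 1 = 43
(last selection: 2 + 42×116 = 4874 ≤ 4890; next would be 4990 > 4890)

43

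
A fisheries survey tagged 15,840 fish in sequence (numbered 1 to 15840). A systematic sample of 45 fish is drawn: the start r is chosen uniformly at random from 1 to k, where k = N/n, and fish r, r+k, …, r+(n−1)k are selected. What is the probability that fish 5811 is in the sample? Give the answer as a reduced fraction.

k = 15840/45 = 352.
Fish 5811 is selected iff r ≡ 5811 (mod 352); exactly one such r in {1,…,352}.
Inclusion probability = 1/352.

1/352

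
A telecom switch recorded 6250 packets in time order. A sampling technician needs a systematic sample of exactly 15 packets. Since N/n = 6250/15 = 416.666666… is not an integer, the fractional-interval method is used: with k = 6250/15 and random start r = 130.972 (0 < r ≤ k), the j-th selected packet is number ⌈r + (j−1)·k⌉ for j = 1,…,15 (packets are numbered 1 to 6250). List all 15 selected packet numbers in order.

131, 548, 965, 1381, 1798, 2215, 2631, 3048, 3465, 3881, 4298, 4715, 5131, 5548, 5965

j=1: r + 0k = 130.972 → ⌈·⌉ = 131
j=2: r + 1k = 547.638666… → ⌈·⌉ = 548
j=3: r + 2k = 964.305333… → ⌈·⌉ = 965
j=4: r + 3k = 1380.972 → ⌈·⌉ = 1381
j=5: r + 4k = 1797.638666… → ⌈·⌉ = 1798
j=6: r + 5k = 2214.305333… → ⌈·⌉ = 2215
j=7: r + 6k = 2630.972 → ⌈·⌉ = 2631
j=8: r + 7k = 3047.638666… → ⌈·⌉ = 3048
j=9: r + 8k = 3464.305333… → ⌈·⌉ = 3465
j=10: r + 9k = 3880.972 → ⌈·⌉ = 3881
j=11: r + 10k = 4297.638666… → ⌈·⌉ = 4298
j=12: r + 11k = 4714.305333… → ⌈·⌉ = 4715
j=13: r + 12k = 5130.972 → ⌈·⌉ = 5131
j=14: r + 13k = 5547.638666… → ⌈·⌉ = 5548
j=15: r + 14k = 5964.305333… → ⌈·⌉ = 5965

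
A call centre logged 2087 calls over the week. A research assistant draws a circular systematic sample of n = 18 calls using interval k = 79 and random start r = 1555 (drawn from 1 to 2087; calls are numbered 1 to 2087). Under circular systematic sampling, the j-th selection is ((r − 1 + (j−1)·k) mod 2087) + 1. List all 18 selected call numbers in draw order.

1555, 1634, 1713, 1792, 1871, 1950, 2029, 21, 100, 179, 258, 337, 416, 495, 574, 653, 732, 811

Selection 1: 1555
Selection 2: 1555 + 79 = 1634
Selection 3: 1634 + 79 = 1713
Selection 4: 1713 + 79 = 1792
Selection 5: 1792 + 79 = 1871
Selection 6: 1871 + 79 = 1950
Selection 7: 1950 + 79 = 2029
Selection 8: 2029 + 79 = 2108 → 2108 − 2087 = 21
Selection 9: 21 + 79 = 100
Selection 10: 100 + 79 = 179
Selection 11: 179 + 79 = 258
Selection 12: 258 + 79 = 337
Selection 13: 337 + 79 = 416
Selection 14: 416 + 79 = 495
Selection 15: 495 + 79 = 574
Selection 16: 574 + 79 = 653
Selection 17: 653 + 79 = 732
Selection 18: 732 + 79 = 811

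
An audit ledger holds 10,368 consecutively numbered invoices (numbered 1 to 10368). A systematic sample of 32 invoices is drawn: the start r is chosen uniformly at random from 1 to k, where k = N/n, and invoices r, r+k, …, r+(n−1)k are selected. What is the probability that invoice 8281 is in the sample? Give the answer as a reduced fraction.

k = 10368/32 = 324.
Invoice 8281 is selected iff r ≡ 8281 (mod 324); exactly one such r in {1,…,324}.
Inclusion probability = 1/324.

1/324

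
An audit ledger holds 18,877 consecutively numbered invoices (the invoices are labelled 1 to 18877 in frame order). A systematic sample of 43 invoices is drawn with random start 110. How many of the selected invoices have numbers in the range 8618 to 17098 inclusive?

k = 18877/43 = 439
First selection ≥ 8618: 110 + ⌈(8618−110)/439⌉·439 = 110 + 20×439 = 8890
Last selection ≤ 17098: 110 + ⌊(17098−110)/439⌋·439 = 110 + 38×439 = 16792
Count = 38 − 20 + 1 = 19

19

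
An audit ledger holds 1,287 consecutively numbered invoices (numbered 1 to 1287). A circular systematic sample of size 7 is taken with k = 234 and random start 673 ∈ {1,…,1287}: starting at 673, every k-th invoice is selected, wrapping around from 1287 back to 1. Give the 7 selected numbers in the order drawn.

Selection 1: 673
Selection 2: 673 + 234 = 907
Selection 3: 907 + 234 = 1141
Selection 4: 1141 + 234 = 1375 → 1375 − 1287 = 88
Selection 5: 88 + 234 = 322
Selection 6: 322 + 234 = 556
Selection 7: 556 + 234 = 790

673, 907, 1141, 88, 322, 556, 790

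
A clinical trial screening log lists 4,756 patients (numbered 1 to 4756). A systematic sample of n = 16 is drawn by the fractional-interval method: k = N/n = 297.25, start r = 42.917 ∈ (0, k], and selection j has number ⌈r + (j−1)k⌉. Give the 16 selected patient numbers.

43, 341, 638, 935, 1232, 1530, 1827, 2124, 2421, 2719, 3016, 3313, 3610, 3908, 4205, 4502

j=1: r + 0k = 42.917 → ⌈·⌉ = 43
j=2: r + 1k = 340.167 → ⌈·⌉ = 341
j=3: r + 2k = 637.417 → ⌈·⌉ = 638
j=4: r + 3k = 934.667 → ⌈·⌉ = 935
j=5: r + 4k = 1231.917 → ⌈·⌉ = 1232
j=6: r + 5k = 1529.167 → ⌈·⌉ = 1530
j=7: r + 6k = 1826.417 → ⌈·⌉ = 1827
j=8: r + 7k = 2123.667 → ⌈·⌉ = 2124
j=9: r + 8k = 2420.917 → ⌈·⌉ = 2421
j=10: r + 9k = 2718.167 → ⌈·⌉ = 2719
j=11: r + 10k = 3015.417 → ⌈·⌉ = 3016
j=12: r + 11k = 3312.667 → ⌈·⌉ = 3313
j=13: r + 12k = 3609.917 → ⌈·⌉ = 3610
j=14: r + 13k = 3907.167 → ⌈·⌉ = 3908
j=15: r + 14k = 4204.417 → ⌈·⌉ = 4205
j=16: r + 15k = 4501.667 → ⌈·⌉ = 4502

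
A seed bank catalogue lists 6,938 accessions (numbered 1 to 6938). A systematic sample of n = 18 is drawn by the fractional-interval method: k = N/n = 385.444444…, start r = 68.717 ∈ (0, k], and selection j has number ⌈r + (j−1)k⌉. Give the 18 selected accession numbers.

j=1: r + 0k = 68.717 → ⌈·⌉ = 69
j=2: r + 1k = 454.161444… → ⌈·⌉ = 455
j=3: r + 2k = 839.605888… → ⌈·⌉ = 840
j=4: r + 3k = 1225.050333… → ⌈·⌉ = 1226
j=5: r + 4k = 1610.494777… → ⌈·⌉ = 1611
j=6: r + 5k = 1995.939222… → ⌈·⌉ = 1996
j=7: r + 6k = 2381.383666… → ⌈·⌉ = 2382
j=8: r + 7k = 2766.828111… → ⌈·⌉ = 2767
j=9: r + 8k = 3152.272555… → ⌈·⌉ = 3153
j=10: r + 9k = 3537.717 → ⌈·⌉ = 3538
j=11: r + 10k = 3923.161444… → ⌈·⌉ = 3924
j=12: r + 11k = 4308.605888… → ⌈·⌉ = 4309
j=13: r + 12k = 4694.050333… → ⌈·⌉ = 4695
j=14: r + 13k = 5079.494777… → ⌈·⌉ = 5080
j=15: r + 14k = 5464.939222… → ⌈·⌉ = 5465
j=16: r + 15k = 5850.383666… → ⌈·⌉ = 5851
j=17: r + 16k = 6235.828111… → ⌈·⌉ = 6236
j=18: r + 17k = 6621.272555… → ⌈·⌉ = 6622

69, 455, 840, 1226, 1611, 1996, 2382, 2767, 3153, 3538, 3924, 4309, 4695, 5080, 5465, 5851, 6236, 6622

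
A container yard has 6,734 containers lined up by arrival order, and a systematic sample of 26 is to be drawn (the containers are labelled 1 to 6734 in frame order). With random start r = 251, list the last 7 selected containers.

k = N/n = 6734/26 = 259
20th selection = 251 + 19×259 = 5172
21st: 5172 + 259 = 5431
22nd: 5431 + 259 = 5690
23rd: 5690 + 259 = 5949
24th: 5949 + 259 = 6208
25th: 6208 + 259 = 6467
26th: 6467 + 259 = 6726

5172, 5431, 5690, 5949, 6208, 6467, 6726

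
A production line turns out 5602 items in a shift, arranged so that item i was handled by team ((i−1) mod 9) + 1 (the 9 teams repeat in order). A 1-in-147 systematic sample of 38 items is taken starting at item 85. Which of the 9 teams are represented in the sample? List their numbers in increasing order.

1, 4, 7

Consecutive selections differ by k = 147, so their team numbers differ by 147 mod 9 = 3.
gcd(147, 9) = 3, so the sample visits 9/3 = 3 distinct residues mod 9.
Start 85 is team 4; the teams hit are 1, 4, 7.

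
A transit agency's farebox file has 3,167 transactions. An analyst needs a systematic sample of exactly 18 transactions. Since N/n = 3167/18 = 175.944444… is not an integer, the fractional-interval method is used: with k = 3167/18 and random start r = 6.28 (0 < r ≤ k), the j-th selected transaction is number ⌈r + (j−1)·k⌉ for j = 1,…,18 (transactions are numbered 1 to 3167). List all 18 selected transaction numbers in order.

7, 183, 359, 535, 711, 887, 1062, 1238, 1414, 1590, 1766, 1942, 2118, 2294, 2470, 2646, 2822, 2998

j=1: r + 0k = 6.28 → ⌈·⌉ = 7
j=2: r + 1k = 182.224444… → ⌈·⌉ = 183
j=3: r + 2k = 358.168888… → ⌈·⌉ = 359
j=4: r + 3k = 534.113333… → ⌈·⌉ = 535
j=5: r + 4k = 710.057777… → ⌈·⌉ = 711
j=6: r + 5k = 886.002222… → ⌈·⌉ = 887
j=7: r + 6k = 1061.946666… → ⌈·⌉ = 1062
j=8: r + 7k = 1237.891111… → ⌈·⌉ = 1238
j=9: r + 8k = 1413.835555… → ⌈·⌉ = 1414
j=10: r + 9k = 1589.78 → ⌈·⌉ = 1590
j=11: r + 10k = 1765.724444… → ⌈·⌉ = 1766
j=12: r + 11k = 1941.668888… → ⌈·⌉ = 1942
j=13: r + 12k = 2117.613333… → ⌈·⌉ = 2118
j=14: r + 13k = 2293.557777… → ⌈·⌉ = 2294
j=15: r + 14k = 2469.502222… → ⌈·⌉ = 2470
j=16: r + 15k = 2645.446666… → ⌈·⌉ = 2646
j=17: r + 16k = 2821.391111… → ⌈·⌉ = 2822
j=18: r + 17k = 2997.335555… → ⌈·⌉ = 2998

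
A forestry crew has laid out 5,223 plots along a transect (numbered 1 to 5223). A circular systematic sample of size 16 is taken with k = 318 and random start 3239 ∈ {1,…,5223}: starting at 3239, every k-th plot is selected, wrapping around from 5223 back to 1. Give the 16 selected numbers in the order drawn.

3239, 3557, 3875, 4193, 4511, 4829, 5147, 242, 560, 878, 1196, 1514, 1832, 2150, 2468, 2786

Selection 1: 3239
Selection 2: 3239 + 318 = 3557
Selection 3: 3557 + 318 = 3875
Selection 4: 3875 + 318 = 4193
Selection 5: 4193 + 318 = 4511
Selection 6: 4511 + 318 = 4829
Selection 7: 4829 + 318 = 5147
Selection 8: 5147 + 318 = 5465 → 5465 − 5223 = 242
Selection 9: 242 + 318 = 560
Selection 10: 560 + 318 = 878
Selection 11: 878 + 318 = 1196
Selection 12: 1196 + 318 = 1514
Selection 13: 1514 + 318 = 1832
Selection 14: 1832 + 318 = 2150
Selection 15: 2150 + 318 = 2468
Selection 16: 2468 + 318 = 2786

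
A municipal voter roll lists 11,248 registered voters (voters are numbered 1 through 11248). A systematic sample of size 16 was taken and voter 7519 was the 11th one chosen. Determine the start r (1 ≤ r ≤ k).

k = 11248/16 = 703
r = 7519 − (11−1)×703 = 7519 − 7030 = 489

489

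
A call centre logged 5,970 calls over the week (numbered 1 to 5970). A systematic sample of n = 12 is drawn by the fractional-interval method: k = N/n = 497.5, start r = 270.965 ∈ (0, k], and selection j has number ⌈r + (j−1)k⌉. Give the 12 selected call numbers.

j=1: r + 0k = 270.965 → ⌈·⌉ = 271
j=2: r + 1k = 768.465 → ⌈·⌉ = 769
j=3: r + 2k = 1265.965 → ⌈·⌉ = 1266
j=4: r + 3k = 1763.465 → ⌈·⌉ = 1764
j=5: r + 4k = 2260.965 → ⌈·⌉ = 2261
j=6: r + 5k = 2758.465 → ⌈·⌉ = 2759
j=7: r + 6k = 3255.965 → ⌈·⌉ = 3256
j=8: r + 7k = 3753.465 → ⌈·⌉ = 3754
j=9: r + 8k = 4250.965 → ⌈·⌉ = 4251
j=10: r + 9k = 4748.465 → ⌈·⌉ = 4749
j=11: r + 10k = 5245.965 → ⌈·⌉ = 5246
j=12: r + 11k = 5743.465 → ⌈·⌉ = 5744

271, 769, 1266, 1764, 2261, 2759, 3256, 3754, 4251, 4749, 5246, 5744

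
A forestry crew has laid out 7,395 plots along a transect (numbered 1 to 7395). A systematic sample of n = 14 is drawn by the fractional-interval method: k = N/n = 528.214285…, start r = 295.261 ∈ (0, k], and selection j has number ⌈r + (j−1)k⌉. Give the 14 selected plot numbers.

296, 824, 1352, 1880, 2409, 2937, 3465, 3993, 4521, 5050, 5578, 6106, 6634, 7163

j=1: r + 0k = 295.261 → ⌈·⌉ = 296
j=2: r + 1k = 823.475285… → ⌈·⌉ = 824
j=3: r + 2k = 1351.689571… → ⌈·⌉ = 1352
j=4: r + 3k = 1879.903857… → ⌈·⌉ = 1880
j=5: r + 4k = 2408.118142… → ⌈·⌉ = 2409
j=6: r + 5k = 2936.332428… → ⌈·⌉ = 2937
j=7: r + 6k = 3464.546714… → ⌈·⌉ = 3465
j=8: r + 7k = 3992.761 → ⌈·⌉ = 3993
j=9: r + 8k = 4520.975285… → ⌈·⌉ = 4521
j=10: r + 9k = 5049.189571… → ⌈·⌉ = 5050
j=11: r + 10k = 5577.403857… → ⌈·⌉ = 5578
j=12: r + 11k = 6105.618142… → ⌈·⌉ = 6106
j=13: r + 12k = 6633.832428… → ⌈·⌉ = 6634
j=14: r + 13k = 7162.046714… → ⌈·⌉ = 7163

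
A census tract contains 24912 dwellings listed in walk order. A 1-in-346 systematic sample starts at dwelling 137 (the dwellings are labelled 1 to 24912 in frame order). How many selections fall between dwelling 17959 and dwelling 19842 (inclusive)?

5

k = 346
First selection ≥ 17959: 137 + ⌈(17959−137)/346⌉·346 = 137 + 52×346 = 18129
Last selection ≤ 19842: 137 + ⌊(19842−137)/346⌋·346 = 137 + 56×346 = 19513
Count = 56 − 52 + 1 = 5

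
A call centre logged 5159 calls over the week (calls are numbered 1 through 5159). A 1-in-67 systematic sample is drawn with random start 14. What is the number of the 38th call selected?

k = 67
38th selection = r + (38−1)·k = 14 + 37×67 = 14 + 2479 = 2493

2493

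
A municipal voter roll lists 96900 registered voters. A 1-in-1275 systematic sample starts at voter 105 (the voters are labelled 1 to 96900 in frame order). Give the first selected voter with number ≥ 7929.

k = 1275
Steps past start: ⌈(7929 − 105)/1275⌉ = ⌈7824/1275⌉ = 7
Selected voter: 105 + 7×1275 = 9030

9030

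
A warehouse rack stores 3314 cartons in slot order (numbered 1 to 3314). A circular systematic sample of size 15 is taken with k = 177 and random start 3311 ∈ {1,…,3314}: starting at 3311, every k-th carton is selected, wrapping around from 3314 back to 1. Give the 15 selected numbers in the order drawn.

3311, 174, 351, 528, 705, 882, 1059, 1236, 1413, 1590, 1767, 1944, 2121, 2298, 2475

Selection 1: 3311
Selection 2: 3311 + 177 = 3488 → 3488 − 3314 = 174
Selection 3: 174 + 177 = 351
Selection 4: 351 + 177 = 528
Selection 5: 528 + 177 = 705
Selection 6: 705 + 177 = 882
Selection 7: 882 + 177 = 1059
Selection 8: 1059 + 177 = 1236
Selection 9: 1236 + 177 = 1413
Selection 10: 1413 + 177 = 1590
Selection 11: 1590 + 177 = 1767
Selection 12: 1767 + 177 = 1944
Selection 13: 1944 + 177 = 2121
Selection 14: 2121 + 177 = 2298
Selection 15: 2298 + 177 = 2475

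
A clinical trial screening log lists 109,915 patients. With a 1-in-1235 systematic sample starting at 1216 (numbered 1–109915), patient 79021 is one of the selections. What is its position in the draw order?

64

k = 1235
position = (79021 − 1216)/1235 + 1 = 77805/1235 + 1 = 63 + 1 = 64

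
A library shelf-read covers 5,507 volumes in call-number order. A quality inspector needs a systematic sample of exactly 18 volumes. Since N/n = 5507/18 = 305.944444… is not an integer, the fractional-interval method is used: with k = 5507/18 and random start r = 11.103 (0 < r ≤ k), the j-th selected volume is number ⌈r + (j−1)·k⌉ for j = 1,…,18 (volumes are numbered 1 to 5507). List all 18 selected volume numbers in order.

12, 318, 623, 929, 1235, 1541, 1847, 2153, 2459, 2765, 3071, 3377, 3683, 3989, 4295, 4601, 4907, 5213

j=1: r + 0k = 11.103 → ⌈·⌉ = 12
j=2: r + 1k = 317.047444… → ⌈·⌉ = 318
j=3: r + 2k = 622.991888… → ⌈·⌉ = 623
j=4: r + 3k = 928.936333… → ⌈·⌉ = 929
j=5: r + 4k = 1234.880777… → ⌈·⌉ = 1235
j=6: r + 5k = 1540.825222… → ⌈·⌉ = 1541
j=7: r + 6k = 1846.769666… → ⌈·⌉ = 1847
j=8: r + 7k = 2152.714111… → ⌈·⌉ = 2153
j=9: r + 8k = 2458.658555… → ⌈·⌉ = 2459
j=10: r + 9k = 2764.603 → ⌈·⌉ = 2765
j=11: r + 10k = 3070.547444… → ⌈·⌉ = 3071
j=12: r + 11k = 3376.491888… → ⌈·⌉ = 3377
j=13: r + 12k = 3682.436333… → ⌈·⌉ = 3683
j=14: r + 13k = 3988.380777… → ⌈·⌉ = 3989
j=15: r + 14k = 4294.325222… → ⌈·⌉ = 4295
j=16: r + 15k = 4600.269666… → ⌈·⌉ = 4601
j=17: r + 16k = 4906.214111… → ⌈·⌉ = 4907
j=18: r + 17k = 5212.158555… → ⌈·⌉ = 5213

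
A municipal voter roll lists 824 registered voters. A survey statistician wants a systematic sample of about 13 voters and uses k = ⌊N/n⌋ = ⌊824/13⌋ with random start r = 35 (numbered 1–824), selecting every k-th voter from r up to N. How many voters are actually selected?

k = ⌊824/13⌋ = 63
Achieved size = ⌊(824 − 35)/63⌋ + 1 = ⌊789/63⌋ + 1 = 12 + 1 = 13
(last selection: 35 + 12×63 = 791 ≤ 824; next would be 854 > 824)

13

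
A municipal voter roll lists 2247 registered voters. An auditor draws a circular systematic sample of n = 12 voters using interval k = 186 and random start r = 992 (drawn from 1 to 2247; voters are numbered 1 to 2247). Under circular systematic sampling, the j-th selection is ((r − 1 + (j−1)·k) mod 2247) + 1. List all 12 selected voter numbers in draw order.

992, 1178, 1364, 1550, 1736, 1922, 2108, 47, 233, 419, 605, 791

Selection 1: 992
Selection 2: 992 + 186 = 1178
Selection 3: 1178 + 186 = 1364
Selection 4: 1364 + 186 = 1550
Selection 5: 1550 + 186 = 1736
Selection 6: 1736 + 186 = 1922
Selection 7: 1922 + 186 = 2108
Selection 8: 2108 + 186 = 2294 → 2294 − 2247 = 47
Selection 9: 47 + 186 = 233
Selection 10: 233 + 186 = 419
Selection 11: 419 + 186 = 605
Selection 12: 605 + 186 = 791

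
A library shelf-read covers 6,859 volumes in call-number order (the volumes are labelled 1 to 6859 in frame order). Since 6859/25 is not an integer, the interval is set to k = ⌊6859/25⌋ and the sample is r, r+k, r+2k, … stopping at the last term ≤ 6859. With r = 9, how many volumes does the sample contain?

26

k = ⌊6859/25⌋ = 274
Achieved size = ⌊(6859 − 9)/274⌋ + 1 = ⌊6850/274⌋ + 1 = 25 + 1 = 26
(last selection: 9 + 25×274 = 6859 ≤ 6859; next would be 7133 > 6859)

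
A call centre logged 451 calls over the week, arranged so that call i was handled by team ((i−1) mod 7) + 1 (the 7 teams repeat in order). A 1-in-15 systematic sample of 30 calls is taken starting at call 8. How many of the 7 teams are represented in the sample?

Consecutive selections differ by k = 15, so their team numbers differ by 15 mod 7 = 1.
gcd(15, 7) = 1, so the sample visits 7/1 = 7 distinct residues mod 7.
Start 8 is team 1; the teams hit are 1, 2, 3, 4, 5, 6, 7.

7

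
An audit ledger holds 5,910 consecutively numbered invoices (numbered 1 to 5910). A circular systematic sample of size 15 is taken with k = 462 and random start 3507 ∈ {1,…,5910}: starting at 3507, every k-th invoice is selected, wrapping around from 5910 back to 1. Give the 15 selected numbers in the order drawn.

Selection 1: 3507
Selection 2: 3507 + 462 = 3969
Selection 3: 3969 + 462 = 4431
Selection 4: 4431 + 462 = 4893
Selection 5: 4893 + 462 = 5355
Selection 6: 5355 + 462 = 5817
Selection 7: 5817 + 462 = 6279 → 6279 − 5910 = 369
Selection 8: 369 + 462 = 831
Selection 9: 831 + 462 = 1293
Selection 10: 1293 + 462 = 1755
Selection 11: 1755 + 462 = 2217
Selection 12: 2217 + 462 = 2679
Selection 13: 2679 + 462 = 3141
Selection 14: 3141 + 462 = 3603
Selection 15: 3603 + 462 = 4065

3507, 3969, 4431, 4893, 5355, 5817, 369, 831, 1293, 1755, 2217, 2679, 3141, 3603, 4065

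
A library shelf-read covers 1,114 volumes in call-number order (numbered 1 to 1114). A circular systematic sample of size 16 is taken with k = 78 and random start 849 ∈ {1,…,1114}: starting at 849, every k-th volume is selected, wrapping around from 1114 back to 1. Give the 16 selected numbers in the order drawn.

Selection 1: 849
Selection 2: 849 + 78 = 927
Selection 3: 927 + 78 = 1005
Selection 4: 1005 + 78 = 1083
Selection 5: 1083 + 78 = 1161 → 1161 − 1114 = 47
Selection 6: 47 + 78 = 125
Selection 7: 125 + 78 = 203
Selection 8: 203 + 78 = 281
Selection 9: 281 + 78 = 359
Selection 10: 359 + 78 = 437
Selection 11: 437 + 78 = 515
Selection 12: 515 + 78 = 593
Selection 13: 593 + 78 = 671
Selection 14: 671 + 78 = 749
Selection 15: 749 + 78 = 827
Selection 16: 827 + 78 = 905

849, 927, 1005, 1083, 47, 125, 203, 281, 359, 437, 515, 593, 671, 749, 827, 905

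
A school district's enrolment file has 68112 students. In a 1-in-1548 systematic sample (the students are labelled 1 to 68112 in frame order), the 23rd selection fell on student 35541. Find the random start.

k = 1548
r = 35541 − (23−1)×1548 = 35541 − 34056 = 1485

1485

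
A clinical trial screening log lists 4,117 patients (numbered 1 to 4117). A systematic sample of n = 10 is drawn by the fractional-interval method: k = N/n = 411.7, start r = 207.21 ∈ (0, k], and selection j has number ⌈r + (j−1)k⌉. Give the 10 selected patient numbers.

208, 619, 1031, 1443, 1855, 2266, 2678, 3090, 3501, 3913

j=1: r + 0k = 207.21 → ⌈·⌉ = 208
j=2: r + 1k = 618.91 → ⌈·⌉ = 619
j=3: r + 2k = 1030.61 → ⌈·⌉ = 1031
j=4: r + 3k = 1442.31 → ⌈·⌉ = 1443
j=5: r + 4k = 1854.01 → ⌈·⌉ = 1855
j=6: r + 5k = 2265.71 → ⌈·⌉ = 2266
j=7: r + 6k = 2677.41 → ⌈·⌉ = 2678
j=8: r + 7k = 3089.11 → ⌈·⌉ = 3090
j=9: r + 8k = 3500.81 → ⌈·⌉ = 3501
j=10: r + 9k = 3912.51 → ⌈·⌉ = 3913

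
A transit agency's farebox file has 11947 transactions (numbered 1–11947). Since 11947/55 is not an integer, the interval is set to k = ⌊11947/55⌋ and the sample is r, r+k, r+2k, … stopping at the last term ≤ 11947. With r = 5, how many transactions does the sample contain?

k = ⌊11947/55⌋ = 217
Achieved size = ⌊(11947 − 5)/217⌋ + 1 = ⌊11942/217⌋ + 1 = 55 + 1 = 56
(last selection: 5 + 55×217 = 11940 ≤ 11947; next would be 12157 > 11947)

56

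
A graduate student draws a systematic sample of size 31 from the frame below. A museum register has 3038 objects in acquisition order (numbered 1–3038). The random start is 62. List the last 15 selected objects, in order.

1630, 1728, 1826, 1924, 2022, 2120, 2218, 2316, 2414, 2512, 2610, 2708, 2806, 2904, 3002

k = N/n = 3038/31 = 98
17th selection = 62 + 16×98 = 1630
18th: 1630 + 98 = 1728
19th: 1728 + 98 = 1826
20th: 1826 + 98 = 1924
21st: 1924 + 98 = 2022
22nd: 2022 + 98 = 2120
23rd: 2120 + 98 = 2218
24th: 2218 + 98 = 2316
25th: 2316 + 98 = 2414
26th: 2414 + 98 = 2512
27th: 2512 + 98 = 2610
28th: 2610 + 98 = 2708
29th: 2708 + 98 = 2806
30th: 2806 + 98 = 2904
31st: 2904 + 98 = 3002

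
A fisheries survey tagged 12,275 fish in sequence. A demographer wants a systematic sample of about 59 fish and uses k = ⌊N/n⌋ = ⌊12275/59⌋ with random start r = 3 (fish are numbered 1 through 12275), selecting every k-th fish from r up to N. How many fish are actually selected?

k = ⌊12275/59⌋ = 208
Achieved size = ⌊(12275 − 3)/208⌋ + 1 = ⌊12272/208⌋ + 1 = 59 + 1 = 60
(last selection: 3 + 59×208 = 12275 ≤ 12275; next would be 12483 > 12275)

60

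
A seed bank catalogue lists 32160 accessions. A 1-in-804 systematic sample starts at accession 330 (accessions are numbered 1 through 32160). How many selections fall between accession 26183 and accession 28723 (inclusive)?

k = 804
First selection ≥ 26183: 330 + ⌈(26183−330)/804⌉·804 = 330 + 33×804 = 26862
Last selection ≤ 28723: 330 + ⌊(28723−330)/804⌋·804 = 330 + 35×804 = 28470
Count = 35 − 33 + 1 = 3

3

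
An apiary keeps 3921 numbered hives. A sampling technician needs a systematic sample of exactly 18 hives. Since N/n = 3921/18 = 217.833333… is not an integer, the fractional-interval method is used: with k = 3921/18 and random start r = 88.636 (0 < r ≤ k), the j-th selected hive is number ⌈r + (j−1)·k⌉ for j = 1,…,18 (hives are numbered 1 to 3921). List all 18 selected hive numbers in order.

89, 307, 525, 743, 960, 1178, 1396, 1614, 1832, 2050, 2267, 2485, 2703, 2921, 3139, 3357, 3574, 3792

j=1: r + 0k = 88.636 → ⌈·⌉ = 89
j=2: r + 1k = 306.469333… → ⌈·⌉ = 307
j=3: r + 2k = 524.302666… → ⌈·⌉ = 525
j=4: r + 3k = 742.136 → ⌈·⌉ = 743
j=5: r + 4k = 959.969333… → ⌈·⌉ = 960
j=6: r + 5k = 1177.802666… → ⌈·⌉ = 1178
j=7: r + 6k = 1395.636 → ⌈·⌉ = 1396
j=8: r + 7k = 1613.469333… → ⌈·⌉ = 1614
j=9: r + 8k = 1831.302666… → ⌈·⌉ = 1832
j=10: r + 9k = 2049.136 → ⌈·⌉ = 2050
j=11: r + 10k = 2266.969333… → ⌈·⌉ = 2267
j=12: r + 11k = 2484.802666… → ⌈·⌉ = 2485
j=13: r + 12k = 2702.636 → ⌈·⌉ = 2703
j=14: r + 13k = 2920.469333… → ⌈·⌉ = 2921
j=15: r + 14k = 3138.302666… → ⌈·⌉ = 3139
j=16: r + 15k = 3356.136 → ⌈·⌉ = 3357
j=17: r + 16k = 3573.969333… → ⌈·⌉ = 3574
j=18: r + 17k = 3791.802666… → ⌈·⌉ = 3792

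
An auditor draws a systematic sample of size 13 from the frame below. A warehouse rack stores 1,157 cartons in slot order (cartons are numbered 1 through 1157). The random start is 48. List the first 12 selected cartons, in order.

k = N/n = 1157/13 = 89
carton 1: 48
carton 2: 48 + 89 = 137
carton 3: 137 + 89 = 226
carton 4: 226 + 89 = 315
carton 5: 315 + 89 = 404
carton 6: 404 + 89 = 493
carton 7: 493 + 89 = 582
carton 8: 582 + 89 = 671
carton 9: 671 + 89 = 760
carton 10: 760 + 89 = 849
carton 11: 849 + 89 = 938
carton 12: 938 + 89 = 1027

48, 137, 226, 315, 404, 493, 582, 671, 760, 849, 938, 1027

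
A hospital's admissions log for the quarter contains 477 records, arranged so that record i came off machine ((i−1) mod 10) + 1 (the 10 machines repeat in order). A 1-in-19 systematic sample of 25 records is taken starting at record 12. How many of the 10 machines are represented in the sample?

10

Consecutive selections differ by k = 19, so their machine numbers differ by 19 mod 10 = 9.
gcd(19, 10) = 1, so the sample visits 10/1 = 10 distinct residues mod 10.
Start 12 is machine 2; the machines hit are 1, 2, 3, 4, 5, 6, 7, 8, 9, 10.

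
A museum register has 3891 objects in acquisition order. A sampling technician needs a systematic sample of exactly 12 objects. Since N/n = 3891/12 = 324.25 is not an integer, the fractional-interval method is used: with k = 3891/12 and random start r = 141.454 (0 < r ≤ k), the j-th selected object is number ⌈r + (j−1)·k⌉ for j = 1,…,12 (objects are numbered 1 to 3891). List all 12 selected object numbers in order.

142, 466, 790, 1115, 1439, 1763, 2087, 2412, 2736, 3060, 3384, 3709

j=1: r + 0k = 141.454 → ⌈·⌉ = 142
j=2: r + 1k = 465.704 → ⌈·⌉ = 466
j=3: r + 2k = 789.954 → ⌈·⌉ = 790
j=4: r + 3k = 1114.204 → ⌈·⌉ = 1115
j=5: r + 4k = 1438.454 → ⌈·⌉ = 1439
j=6: r + 5k = 1762.704 → ⌈·⌉ = 1763
j=7: r + 6k = 2086.954 → ⌈·⌉ = 2087
j=8: r + 7k = 2411.204 → ⌈·⌉ = 2412
j=9: r + 8k = 2735.454 → ⌈·⌉ = 2736
j=10: r + 9k = 3059.704 → ⌈·⌉ = 3060
j=11: r + 10k = 3383.954 → ⌈·⌉ = 3384
j=12: r + 11k = 3708.204 → ⌈·⌉ = 3709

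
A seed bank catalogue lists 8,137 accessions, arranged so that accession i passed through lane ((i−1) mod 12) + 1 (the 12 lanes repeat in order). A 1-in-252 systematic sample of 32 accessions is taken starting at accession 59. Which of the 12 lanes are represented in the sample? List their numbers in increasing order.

11

Consecutive selections differ by k = 252, so their lane numbers differ by 252 mod 12 = 0.
gcd(252, 12) = 12, so the sample visits 12/12 = 1 distinct residues mod 12.
Start 59 is lane 11; the lanes hit are 11.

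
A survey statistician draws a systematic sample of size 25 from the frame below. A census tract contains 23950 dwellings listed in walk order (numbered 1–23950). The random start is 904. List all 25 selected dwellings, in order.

k = N/n = 23950/25 = 958
dwelling 1: 904
dwelling 2: 904 + 958 = 1862
dwelling 3: 1862 + 958 = 2820
dwelling 4: 2820 + 958 = 3778
dwelling 5: 3778 + 958 = 4736
dwelling 6: 4736 + 958 = 5694
dwelling 7: 5694 + 958 = 6652
dwelling 8: 6652 + 958 = 7610
dwelling 9: 7610 + 958 = 8568
dwelling 10: 8568 + 958 = 9526
dwelling 11: 9526 + 958 = 10484
dwelling 12: 10484 + 958 = 11442
dwelling 13: 11442 + 958 = 12400
dwelling 14: 12400 + 958 = 13358
dwelling 15: 13358 + 958 = 14316
dwelling 16: 14316 + 958 = 15274
dwelling 17: 15274 + 958 = 16232
dwelling 18: 16232 + 958 = 17190
dwelling 19: 17190 + 958 = 18148
dwelling 20: 18148 + 958 = 19106
dwelling 21: 19106 + 958 = 20064
dwelling 22: 20064 + 958 = 21022
dwelling 23: 21022 + 958 = 21980
dwelling 24: 21980 + 958 = 22938
dwelling 25: 22938 + 958 = 23896

904, 1862, 2820, 3778, 4736, 5694, 6652, 7610, 8568, 9526, 10484, 11442, 12400, 13358, 14316, 15274, 16232, 17190, 18148, 19106, 20064, 21022, 21980, 22938, 23896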